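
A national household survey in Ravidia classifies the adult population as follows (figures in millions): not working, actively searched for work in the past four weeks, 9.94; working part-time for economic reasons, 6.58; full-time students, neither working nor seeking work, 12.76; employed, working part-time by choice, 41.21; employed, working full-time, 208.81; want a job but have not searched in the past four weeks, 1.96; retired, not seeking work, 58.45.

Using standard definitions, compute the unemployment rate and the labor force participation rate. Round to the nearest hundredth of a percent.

Unemployment rate ≈ 3.73%; labor force participation rate ≈ 78.46%.

Employed = 6.58 + 41.21 + 208.81 = 256.60 million (anyone who worked, including part-time for economic reasons, counts as employed).
Unemployed = 9.94 million.
Labor force = 256.60 + 9.94 = 266.54 million.
Not in labor force = 12.76 + 1.96 + 58.45 = 73.17 million (those not working and not actively searching are outside the labor force — including those who want a job but have given up searching).
Civilian working-age population = 266.54 + 73.17 = 339.71 million.
Unemployment rate = 9.94 / 266.54 = 3.73%.
Labor force participation rate = 266.54 / 339.71 = 78.46%.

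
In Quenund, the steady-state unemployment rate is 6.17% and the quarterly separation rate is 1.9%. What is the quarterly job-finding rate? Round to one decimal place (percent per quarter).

From u* = s/(s+f): f = s·(1−u)/u.
f = 1.9 × (1 − 0.0617) / 0.0617 = 1.7828 / 0.0617 ≈ 28.9% per quarter.

Job-finding rate ≈ 28.9% per quarter.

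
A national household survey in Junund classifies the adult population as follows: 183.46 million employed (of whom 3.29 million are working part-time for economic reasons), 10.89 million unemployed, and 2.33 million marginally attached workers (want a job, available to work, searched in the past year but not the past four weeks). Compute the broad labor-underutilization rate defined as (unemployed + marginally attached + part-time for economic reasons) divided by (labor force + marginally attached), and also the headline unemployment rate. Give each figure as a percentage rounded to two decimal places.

Broad underutilization rate ≈ 8.39%; headline unemployment rate ≈ 5.60%.

Labor force = 183.46 + 10.89 = 194.35 million.
Numerator = 10.89 + 2.33 + 3.29 = 16.51 million.
Denominator = 194.35 + 2.33 = 196.68 million.
Broad rate = 16.51 / 196.68 = 8.39%.
Headline unemployment rate = 10.89 / 194.35 = 5.60%.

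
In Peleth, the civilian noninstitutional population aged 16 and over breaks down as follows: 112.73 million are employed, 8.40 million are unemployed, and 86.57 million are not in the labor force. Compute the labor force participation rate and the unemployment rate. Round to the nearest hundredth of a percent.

Labor force = employed + unemployed = 112.73 + 8.40 = 121.13 million.
Working-age population = 121.13 + 86.57 = 207.70 million.
Unemployment rate = 8.40 / 121.13 = 6.93%.
Labor force participation rate = 121.13 / 207.70 = 58.32%.

Labor force participation rate ≈ 58.32%; unemployment rate ≈ 6.93%.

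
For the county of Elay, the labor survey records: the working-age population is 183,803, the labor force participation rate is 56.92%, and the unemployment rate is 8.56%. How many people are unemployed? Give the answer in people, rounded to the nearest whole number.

About 8,956 are unemployed.

Labor force = 0.5692 × 183,803 = 104,621.
Unemployed = 0.0856 × 104,621 ≈ 8,956.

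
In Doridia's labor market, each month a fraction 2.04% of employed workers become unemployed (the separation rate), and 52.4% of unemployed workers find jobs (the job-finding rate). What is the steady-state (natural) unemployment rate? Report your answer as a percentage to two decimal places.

At steady state the flows balance: s·E = f·U, so U/(E+U) = s/(s+f).
u* = 2.04 / (2.04 + 52.4) = 2.04 / 54.44 = 3.75%.

Steady-state unemployment rate ≈ 3.75%.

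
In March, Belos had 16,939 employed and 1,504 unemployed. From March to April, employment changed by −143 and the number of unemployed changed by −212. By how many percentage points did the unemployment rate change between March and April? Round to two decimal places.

The unemployment rate changed by −1.01 percentage points.

March: labor force = 16,939 + 1,504 = 18,443; u = 1,504/18,443 = 8.15%.
April: labor force = 16,796 + 1,292 = 18,088; u = 1,292/18,088 = 7.14%.
Change = 7.14% − 8.15% = −1.01 pp.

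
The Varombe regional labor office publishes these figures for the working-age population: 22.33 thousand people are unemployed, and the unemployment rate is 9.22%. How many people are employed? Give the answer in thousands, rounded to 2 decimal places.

About 219.86 thousand are employed.

Labor force = U / u = 22.33 / 0.0922 ≈ 242.19 thousand.
Employed = labor force − unemployed = 242.19 − 22.33 = 219.86 thousand.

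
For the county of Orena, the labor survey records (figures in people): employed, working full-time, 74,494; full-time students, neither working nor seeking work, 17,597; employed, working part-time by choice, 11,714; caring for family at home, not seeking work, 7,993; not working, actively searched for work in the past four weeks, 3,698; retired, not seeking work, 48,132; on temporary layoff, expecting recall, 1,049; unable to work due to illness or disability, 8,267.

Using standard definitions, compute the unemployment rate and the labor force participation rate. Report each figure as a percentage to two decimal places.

Employed = 74,494 + 11,714 = 86,208.
Unemployed = 3,698 + 1,049 = 4,747 (jobless and actively searching, or on temporary layoff).
Labor force = 86,208 + 4,747 = 90,955.
Not in labor force = 17,597 + 7,993 + 48,132 + 8,267 = 81,989 (those not working and not actively searching are outside the labor force).
Civilian working-age population = 90,955 + 81,989 = 172,944.
Unemployment rate = 4,747 / 90,955 = 5.22%.
Labor force participation rate = 90,955 / 172,944 = 52.59%.

Unemployment rate ≈ 5.22%; labor force participation rate ≈ 52.59%.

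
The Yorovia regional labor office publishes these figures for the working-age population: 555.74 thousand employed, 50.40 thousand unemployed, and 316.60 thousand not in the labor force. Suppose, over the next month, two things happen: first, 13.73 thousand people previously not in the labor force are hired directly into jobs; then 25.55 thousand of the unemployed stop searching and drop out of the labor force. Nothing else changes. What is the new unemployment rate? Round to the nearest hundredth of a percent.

Initially, labor force = 555.74 + 50.40 = 606.14 thousand, so u = 50.40/606.14 = 8.31%.
After the first change, employed and labor force both rise by 13.73; unemployed unchanged → E = 569.47, U = 50.40, labor force = 619.87 thousand.
After the second change, unemployed and labor force both fall by 25.55 → E = 569.47, U = 24.85, labor force = 594.32 thousand.
New unemployment rate = 24.85 / 594.32 = 4.18%.

New unemployment rate ≈ 4.18%.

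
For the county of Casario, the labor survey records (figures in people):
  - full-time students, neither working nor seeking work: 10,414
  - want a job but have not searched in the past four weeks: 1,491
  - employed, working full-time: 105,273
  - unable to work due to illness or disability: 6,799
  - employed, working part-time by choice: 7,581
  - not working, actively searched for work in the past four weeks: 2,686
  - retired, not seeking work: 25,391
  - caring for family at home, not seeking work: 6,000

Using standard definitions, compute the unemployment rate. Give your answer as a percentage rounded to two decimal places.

Unemployment rate ≈ 2.32%.

Employed = 105,273 + 7,581 = 112,854.
Unemployed = 2,686.
Labor force = 112,854 + 2,686 = 115,540.
Unemployment rate = 2,686 / 115,540 = 2.32%.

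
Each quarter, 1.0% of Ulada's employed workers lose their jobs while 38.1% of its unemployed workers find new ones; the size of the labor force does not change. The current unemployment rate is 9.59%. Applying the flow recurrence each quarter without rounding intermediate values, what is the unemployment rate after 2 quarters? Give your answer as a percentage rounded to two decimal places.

With a fixed labor force, u_{t+1} = u_t + s·(1−u_t) − f·u_t = u_t·(1−s−f) + s.
Here 1−s−f = 0.609 and s = 0.010.
u_1 = 0.095900 × 0.609 + 0.010 = 0.068403.
u_2 = 0.068403 × 0.609 + 0.010 = 0.051657.

Unemployment rate after two quarters ≈ 5.17%.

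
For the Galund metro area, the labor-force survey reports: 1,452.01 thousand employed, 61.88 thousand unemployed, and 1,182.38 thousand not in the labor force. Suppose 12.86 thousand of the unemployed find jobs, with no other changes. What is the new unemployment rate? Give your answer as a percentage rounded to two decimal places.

New unemployment rate ≈ 3.24%.

Initially, labor force = 1,452.01 + 61.88 = 1,513.89 thousand, so u = 61.88/1,513.89 = 4.09%.
After the change, unemployed falls and employed rises by 12.86; labor force unchanged → E = 1,464.87, U = 49.02, labor force = 1,513.89 thousand.
New unemployment rate = 49.02 / 1,513.89 = 3.24%.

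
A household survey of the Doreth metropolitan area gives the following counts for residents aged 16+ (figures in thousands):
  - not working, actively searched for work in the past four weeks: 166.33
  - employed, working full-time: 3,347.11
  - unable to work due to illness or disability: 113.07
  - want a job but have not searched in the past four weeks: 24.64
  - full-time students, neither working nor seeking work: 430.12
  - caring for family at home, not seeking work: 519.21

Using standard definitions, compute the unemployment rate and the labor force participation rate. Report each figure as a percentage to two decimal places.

Employed = 3,347.11 thousand.
Unemployed = 166.33 thousand.
Labor force = 3,347.11 + 166.33 = 3,513.44 thousand.
Not in labor force = 113.07 + 24.64 + 430.12 + 519.21 = 1,087.04 thousand (those not working and not actively searching are outside the labor force — including those who want a job but have given up searching).
Civilian working-age population = 3,513.44 + 1,087.04 = 4,600.48 thousand.
Unemployment rate = 166.33 / 3,513.44 = 4.73%.
Labor force participation rate = 3,513.44 / 4,600.48 = 76.37%.

Unemployment rate ≈ 4.73%; labor force participation rate ≈ 76.37%.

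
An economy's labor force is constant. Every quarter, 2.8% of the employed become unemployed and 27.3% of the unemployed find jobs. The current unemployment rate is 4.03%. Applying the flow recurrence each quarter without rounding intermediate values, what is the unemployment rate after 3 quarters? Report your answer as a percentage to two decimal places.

Unemployment rate after three quarters ≈ 7.50%.

With a fixed labor force, u_{t+1} = u_t + s·(1−u_t) − f·u_t = u_t·(1−s−f) + s.
Here 1−s−f = 0.699 and s = 0.028.
u_1 = 0.040300 × 0.699 + 0.028 = 0.056170.
u_2 = 0.056170 × 0.699 + 0.028 = 0.067263.
u_3 = 0.067263 × 0.699 + 0.028 = 0.075017.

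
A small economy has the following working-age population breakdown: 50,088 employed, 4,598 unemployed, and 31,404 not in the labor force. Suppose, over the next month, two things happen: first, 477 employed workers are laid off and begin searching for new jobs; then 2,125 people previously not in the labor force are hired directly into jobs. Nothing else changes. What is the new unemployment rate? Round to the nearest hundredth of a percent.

Initially, labor force = 50,088 + 4,598 = 54,686, so u = 4,598/54,686 = 8.41%.
After the first change, employed falls and unemployed rises by 477; labor force unchanged → E = 49,611, U = 5,075, labor force = 54,686.
After the second change, employed and labor force both rise by 2,125; unemployed unchanged → E = 51,736, U = 5,075, labor force = 56,811.
New unemployment rate = 5,075 / 56,811 = 8.93%.

New unemployment rate ≈ 8.93%.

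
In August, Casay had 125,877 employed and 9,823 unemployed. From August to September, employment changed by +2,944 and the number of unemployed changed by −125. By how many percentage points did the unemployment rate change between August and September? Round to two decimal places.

The unemployment rate changed by −0.24 percentage points.

August: labor force = 125,877 + 9,823 = 135,700; u = 9,823/135,700 = 7.24%.
September: labor force = 128,821 + 9,698 = 138,519; u = 9,698/138,519 = 7.00%.
Change = 7.00% − 7.24% = −0.24 pp.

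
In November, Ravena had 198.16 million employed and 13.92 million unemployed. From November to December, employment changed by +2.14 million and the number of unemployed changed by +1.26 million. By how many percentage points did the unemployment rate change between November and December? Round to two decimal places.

The unemployment rate changed by +0.48 percentage points.

November: labor force = 198.16 + 13.92 = 212.08; u = 13.92/212.08 = 6.56%.
December: labor force = 200.30 + 15.18 = 215.48; u = 15.18/215.48 = 7.04%.
Change = 7.04% − 6.56% = +0.48 pp.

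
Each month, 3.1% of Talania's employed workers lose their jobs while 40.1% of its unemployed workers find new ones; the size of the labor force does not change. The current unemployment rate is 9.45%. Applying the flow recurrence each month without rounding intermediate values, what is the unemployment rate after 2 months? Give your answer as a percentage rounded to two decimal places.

With a fixed labor force, u_{t+1} = u_t + s·(1−u_t) − f·u_t = u_t·(1−s−f) + s.
Here 1−s−f = 0.568 and s = 0.031.
u_1 = 0.094500 × 0.568 + 0.031 = 0.084676.
u_2 = 0.084676 × 0.568 + 0.031 = 0.079096.

Unemployment rate after two months ≈ 7.91%.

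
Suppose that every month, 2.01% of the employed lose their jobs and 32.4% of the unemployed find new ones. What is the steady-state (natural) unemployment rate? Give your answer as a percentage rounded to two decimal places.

Steady-state unemployment rate ≈ 5.84%.

At steady state the flows balance: s·E = f·U, so U/(E+U) = s/(s+f).
u* = 2.01 / (2.01 + 32.4) = 2.01 / 34.41 = 5.84%.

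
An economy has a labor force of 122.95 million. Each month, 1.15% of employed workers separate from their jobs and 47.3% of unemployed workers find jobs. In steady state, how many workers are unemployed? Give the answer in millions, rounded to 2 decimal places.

About 2.92 million are unemployed in steady state.

Steady-state unemployment rate u* = s/(s+f) = 1.15/(1.15+47.3) = 0.023736.
Unemployed = u* × labor force = 0.023736 × 122.95 ≈ 2.92 million.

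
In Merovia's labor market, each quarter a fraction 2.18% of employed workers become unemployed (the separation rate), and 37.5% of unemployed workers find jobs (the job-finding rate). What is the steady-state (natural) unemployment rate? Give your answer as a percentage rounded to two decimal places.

Steady-state unemployment rate ≈ 5.49%.

At steady state the flows balance: s·E = f·U, so U/(E+U) = s/(s+f).
u* = 2.18 / (2.18 + 37.5) = 2.18 / 39.68 = 5.49%.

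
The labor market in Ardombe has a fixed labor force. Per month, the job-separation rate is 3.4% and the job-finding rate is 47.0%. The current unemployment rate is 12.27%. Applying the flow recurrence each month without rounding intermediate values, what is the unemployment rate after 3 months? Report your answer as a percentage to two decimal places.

Unemployment rate after three months ≈ 7.42%.

With a fixed labor force, u_{t+1} = u_t + s·(1−u_t) − f·u_t = u_t·(1−s−f) + s.
Here 1−s−f = 0.496 and s = 0.034.
u_1 = 0.122700 × 0.496 + 0.034 = 0.094859.
u_2 = 0.094859 × 0.496 + 0.034 = 0.081050.
u_3 = 0.081050 × 0.496 + 0.034 = 0.074201.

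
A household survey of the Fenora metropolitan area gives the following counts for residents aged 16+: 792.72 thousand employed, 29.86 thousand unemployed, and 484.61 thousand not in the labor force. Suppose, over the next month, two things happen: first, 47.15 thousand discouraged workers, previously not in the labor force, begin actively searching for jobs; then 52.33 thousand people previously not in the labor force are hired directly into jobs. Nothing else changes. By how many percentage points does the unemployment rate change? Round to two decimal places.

The unemployment rate changes by +4.72 percentage points.

Initially, labor force = 792.72 + 29.86 = 822.58 thousand, so u = 29.86/822.58 = 3.63%.
After the first change, unemployed and labor force both rise by 47.15 → E = 792.72, U = 77.01, labor force = 869.73 thousand.
After the second change, employed and labor force both rise by 52.33; unemployed unchanged → E = 845.05, U = 77.01, labor force = 922.06 thousand.
New unemployment rate = 77.01 / 922.06 = 8.35%.
Change = 8.35% − 3.63% = +4.72 percentage points.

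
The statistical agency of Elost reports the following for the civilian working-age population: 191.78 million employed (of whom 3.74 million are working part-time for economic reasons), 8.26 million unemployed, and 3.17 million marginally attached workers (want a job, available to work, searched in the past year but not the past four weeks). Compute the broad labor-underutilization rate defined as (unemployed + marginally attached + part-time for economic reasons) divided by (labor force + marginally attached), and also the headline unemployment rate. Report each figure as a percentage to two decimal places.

Labor force = 191.78 + 8.26 = 200.04 million.
Numerator = 8.26 + 3.17 + 3.74 = 15.17 million.
Denominator = 200.04 + 3.17 = 203.21 million.
Broad rate = 15.17 / 203.21 = 7.47%.
Headline unemployment rate = 8.26 / 200.04 = 4.13%.

Broad underutilization rate ≈ 7.47%; headline unemployment rate ≈ 4.13%.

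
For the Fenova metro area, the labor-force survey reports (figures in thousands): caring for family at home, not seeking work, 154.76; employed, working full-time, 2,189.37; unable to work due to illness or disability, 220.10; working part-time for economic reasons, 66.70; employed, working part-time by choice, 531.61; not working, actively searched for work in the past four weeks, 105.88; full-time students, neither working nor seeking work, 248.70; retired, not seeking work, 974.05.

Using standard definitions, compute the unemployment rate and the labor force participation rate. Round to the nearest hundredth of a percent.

Employed = 2,189.37 + 66.70 + 531.61 = 2,787.68 thousand (anyone who worked, including part-time for economic reasons, counts as employed).
Unemployed = 105.88 thousand.
Labor force = 2,787.68 + 105.88 = 2,893.56 thousand.
Not in labor force = 154.76 + 220.10 + 248.70 + 974.05 = 1,597.61 thousand (those not working and not actively searching are outside the labor force).
Civilian working-age population = 2,893.56 + 1,597.61 = 4,491.17 thousand.
Unemployment rate = 105.88 / 2,893.56 = 3.66%.
Labor force participation rate = 2,893.56 / 4,491.17 = 64.43%.

Unemployment rate ≈ 3.66%; labor force participation rate ≈ 64.43%.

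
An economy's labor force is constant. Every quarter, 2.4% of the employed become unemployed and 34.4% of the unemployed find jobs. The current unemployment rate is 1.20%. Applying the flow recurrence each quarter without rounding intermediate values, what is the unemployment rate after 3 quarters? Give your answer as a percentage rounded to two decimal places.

With a fixed labor force, u_{t+1} = u_t + s·(1−u_t) − f·u_t = u_t·(1−s−f) + s.
Here 1−s−f = 0.632 and s = 0.024.
u_1 = 0.012000 × 0.632 + 0.024 = 0.031584.
u_2 = 0.031584 × 0.632 + 0.024 = 0.043961.
u_3 = 0.043961 × 0.632 + 0.024 = 0.051783.

Unemployment rate after three quarters ≈ 5.18%.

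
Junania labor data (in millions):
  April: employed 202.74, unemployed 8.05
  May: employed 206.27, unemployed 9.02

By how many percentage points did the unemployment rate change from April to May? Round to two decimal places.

April: labor force = 202.74 + 8.05 = 210.79; u = 8.05/210.79 = 3.82%.
May: labor force = 206.27 + 9.02 = 215.29; u = 9.02/215.29 = 4.19%.
Change = 4.19% − 3.82% = +0.37 pp.

The unemployment rate changed by +0.37 percentage points.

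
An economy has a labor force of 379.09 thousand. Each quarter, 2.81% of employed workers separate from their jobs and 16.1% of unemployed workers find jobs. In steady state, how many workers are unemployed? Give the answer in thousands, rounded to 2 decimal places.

Steady-state unemployment rate u* = s/(s+f) = 2.81/(2.81+16.1) = 0.148599.
Unemployed = u* × labor force = 0.148599 × 379.09 ≈ 56.33 thousand.

About 56.33 thousand are unemployed in steady state.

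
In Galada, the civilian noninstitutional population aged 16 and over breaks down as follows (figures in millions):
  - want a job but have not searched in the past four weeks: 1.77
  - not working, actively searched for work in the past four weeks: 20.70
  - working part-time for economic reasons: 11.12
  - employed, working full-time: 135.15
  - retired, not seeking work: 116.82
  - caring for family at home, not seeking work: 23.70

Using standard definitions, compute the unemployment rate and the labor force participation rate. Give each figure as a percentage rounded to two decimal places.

Employed = 11.12 + 135.15 = 146.27 million (anyone who worked, including part-time for economic reasons, counts as employed).
Unemployed = 20.70 million.
Labor force = 146.27 + 20.70 = 166.97 million.
Not in labor force = 1.77 + 116.82 + 23.70 = 142.29 million (those not working and not actively searching are outside the labor force — including those who want a job but have given up searching).
Civilian working-age population = 166.97 + 142.29 = 309.26 million.
Unemployment rate = 20.70 / 166.97 = 12.40%.
Labor force participation rate = 166.97 / 309.26 = 53.99%.

Unemployment rate ≈ 12.40%; labor force participation rate ≈ 53.99%.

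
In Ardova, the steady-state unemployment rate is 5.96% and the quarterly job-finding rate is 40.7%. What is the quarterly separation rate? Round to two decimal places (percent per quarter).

From u* = s/(s+f): s = u·f/(1−u).
s = 0.0596 × 40.7 / (1 − 0.0596) = 2.4257 / 0.9404 ≈ 2.58% per quarter.

Separation rate ≈ 2.58% per quarter.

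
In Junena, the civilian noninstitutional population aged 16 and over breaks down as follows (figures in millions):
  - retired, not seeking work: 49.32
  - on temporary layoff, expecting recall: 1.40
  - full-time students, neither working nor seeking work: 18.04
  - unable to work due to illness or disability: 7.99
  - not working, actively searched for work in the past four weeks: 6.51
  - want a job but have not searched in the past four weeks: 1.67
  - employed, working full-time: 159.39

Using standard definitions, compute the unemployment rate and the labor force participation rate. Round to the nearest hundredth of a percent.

Unemployment rate ≈ 4.73%; labor force participation rate ≈ 68.48%.

Employed = 159.39 million.
Unemployed = 1.40 + 6.51 = 7.91 million (jobless and actively searching, or on temporary layoff).
Labor force = 159.39 + 7.91 = 167.30 million.
Not in labor force = 49.32 + 18.04 + 7.99 + 1.67 = 77.02 million (those not working and not actively searching are outside the labor force — including those who want a job but have given up searching).
Civilian working-age population = 167.30 + 77.02 = 244.32 million.
Unemployment rate = 7.91 / 167.30 = 4.73%.
Labor force participation rate = 167.30 / 244.32 = 68.48%.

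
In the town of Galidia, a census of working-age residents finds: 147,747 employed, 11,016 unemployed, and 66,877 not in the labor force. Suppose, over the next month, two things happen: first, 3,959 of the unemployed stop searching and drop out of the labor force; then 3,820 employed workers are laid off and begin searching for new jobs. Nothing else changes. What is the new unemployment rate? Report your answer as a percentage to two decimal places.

Initially, labor force = 147,747 + 11,016 = 158,763, so u = 11,016/158,763 = 6.94%.
After the first change, unemployed and labor force both fall by 3,959 → E = 147,747, U = 7,057, labor force = 154,804.
After the second change, employed falls and unemployed rises by 3,820; labor force unchanged → E = 143,927, U = 10,877, labor force = 154,804.
New unemployment rate = 10,877 / 154,804 = 7.03%.

New unemployment rate ≈ 7.03%.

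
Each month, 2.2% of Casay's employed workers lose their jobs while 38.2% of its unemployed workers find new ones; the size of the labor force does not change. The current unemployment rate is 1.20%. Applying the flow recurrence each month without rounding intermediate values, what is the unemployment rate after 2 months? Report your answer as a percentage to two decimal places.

Unemployment rate after two months ≈ 3.94%.

With a fixed labor force, u_{t+1} = u_t + s·(1−u_t) − f·u_t = u_t·(1−s−f) + s.
Here 1−s−f = 0.596 and s = 0.022.
u_1 = 0.012000 × 0.596 + 0.022 = 0.029152.
u_2 = 0.029152 × 0.596 + 0.022 = 0.039375.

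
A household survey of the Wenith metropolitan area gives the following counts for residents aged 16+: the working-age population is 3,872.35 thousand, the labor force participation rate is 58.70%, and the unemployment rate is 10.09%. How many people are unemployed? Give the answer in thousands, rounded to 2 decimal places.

Labor force = 0.5870 × 3,872.35 = 2,273.07 thousand.
Unemployed = 0.1009 × 2,273.07 ≈ 229.35 thousand.

About 229.35 thousand are unemployed.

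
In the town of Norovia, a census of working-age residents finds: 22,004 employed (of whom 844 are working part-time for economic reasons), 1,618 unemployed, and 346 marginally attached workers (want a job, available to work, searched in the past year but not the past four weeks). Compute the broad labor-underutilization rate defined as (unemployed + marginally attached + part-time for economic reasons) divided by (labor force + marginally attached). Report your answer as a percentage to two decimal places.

Broad underutilization rate ≈ 11.72%.

Labor force = 22,004 + 1,618 = 23,622.
Numerator = 1,618 + 346 + 844 = 2,808.
Denominator = 23,622 + 346 = 23,968.
Broad rate = 2,808 / 23,968 = 11.72%.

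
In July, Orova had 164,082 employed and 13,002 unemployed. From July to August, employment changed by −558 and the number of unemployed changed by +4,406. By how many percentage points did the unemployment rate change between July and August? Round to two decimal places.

July: labor force = 164,082 + 13,002 = 177,084; u = 13,002/177,084 = 7.34%.
August: labor force = 163,524 + 17,408 = 180,932; u = 17,408/180,932 = 9.62%.
Change = 9.62% − 7.34% = +2.28 pp.

The unemployment rate changed by +2.28 percentage points.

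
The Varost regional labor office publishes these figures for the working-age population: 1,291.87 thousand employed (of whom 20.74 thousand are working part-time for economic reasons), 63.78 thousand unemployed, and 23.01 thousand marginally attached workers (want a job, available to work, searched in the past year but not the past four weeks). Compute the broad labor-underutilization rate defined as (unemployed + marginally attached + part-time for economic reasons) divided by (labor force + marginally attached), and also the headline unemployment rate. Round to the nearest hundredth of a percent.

Labor force = 1,291.87 + 63.78 = 1,355.65 thousand.
Numerator = 63.78 + 23.01 + 20.74 = 107.53 thousand.
Denominator = 1,355.65 + 23.01 = 1,378.66 thousand.
Broad rate = 107.53 / 1,378.66 = 7.80%.
Headline unemployment rate = 63.78 / 1,355.65 = 4.70%.

Broad underutilization rate ≈ 7.80%; headline unemployment rate ≈ 4.70%.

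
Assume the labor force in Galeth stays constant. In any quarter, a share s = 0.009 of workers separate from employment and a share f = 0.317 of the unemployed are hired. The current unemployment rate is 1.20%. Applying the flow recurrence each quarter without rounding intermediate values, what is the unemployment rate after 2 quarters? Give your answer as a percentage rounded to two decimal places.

With a fixed labor force, u_{t+1} = u_t + s·(1−u_t) − f·u_t = u_t·(1−s−f) + s.
Here 1−s−f = 0.674 and s = 0.009.
u_1 = 0.012000 × 0.674 + 0.009 = 0.017088.
u_2 = 0.017088 × 0.674 + 0.009 = 0.020517.

Unemployment rate after two quarters ≈ 2.05%.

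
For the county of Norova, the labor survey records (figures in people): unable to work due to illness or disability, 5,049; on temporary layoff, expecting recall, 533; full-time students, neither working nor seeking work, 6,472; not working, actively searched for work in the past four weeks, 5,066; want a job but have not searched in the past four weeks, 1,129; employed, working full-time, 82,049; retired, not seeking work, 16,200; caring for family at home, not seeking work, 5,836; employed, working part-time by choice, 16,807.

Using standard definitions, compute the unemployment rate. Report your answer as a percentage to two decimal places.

Unemployment rate ≈ 5.36%.

Employed = 82,049 + 16,807 = 98,856.
Unemployed = 533 + 5,066 = 5,599 (jobless and actively searching, or on temporary layoff).
Labor force = 98,856 + 5,599 = 104,455.
Unemployment rate = 5,599 / 104,455 = 5.36%.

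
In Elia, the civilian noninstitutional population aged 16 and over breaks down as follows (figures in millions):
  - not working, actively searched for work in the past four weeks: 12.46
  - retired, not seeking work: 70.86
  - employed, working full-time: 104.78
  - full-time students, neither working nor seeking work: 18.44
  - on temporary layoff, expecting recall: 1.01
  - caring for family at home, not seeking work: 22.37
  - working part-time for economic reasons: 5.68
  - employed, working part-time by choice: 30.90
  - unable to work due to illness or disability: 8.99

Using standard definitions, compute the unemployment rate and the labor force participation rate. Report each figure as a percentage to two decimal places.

Unemployment rate ≈ 8.70%; labor force participation rate ≈ 56.20%.

Employed = 104.78 + 5.68 + 30.90 = 141.36 million (anyone who worked, including part-time for economic reasons, counts as employed).
Unemployed = 12.46 + 1.01 = 13.47 million (jobless and actively searching, or on temporary layoff).
Labor force = 141.36 + 13.47 = 154.83 million.
Not in labor force = 70.86 + 18.44 + 22.37 + 8.99 = 120.66 million (those not working and not actively searching are outside the labor force).
Civilian working-age population = 154.83 + 120.66 = 275.49 million.
Unemployment rate = 13.47 / 154.83 = 8.70%.
Labor force participation rate = 154.83 / 275.49 = 56.20%.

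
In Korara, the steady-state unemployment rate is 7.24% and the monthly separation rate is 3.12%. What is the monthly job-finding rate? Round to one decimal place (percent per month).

Job-finding rate ≈ 40.0% per month.

From u* = s/(s+f): f = s·(1−u)/u.
f = 3.12 × (1 − 0.0724) / 0.0724 = 2.8941 / 0.0724 ≈ 40.0% per month.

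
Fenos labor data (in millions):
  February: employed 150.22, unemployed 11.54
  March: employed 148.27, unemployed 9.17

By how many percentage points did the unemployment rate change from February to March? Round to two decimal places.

The unemployment rate changed by −1.31 percentage points.

February: labor force = 150.22 + 11.54 = 161.76; u = 11.54/161.76 = 7.13%.
March: labor force = 148.27 + 9.17 = 157.44; u = 9.17/157.44 = 5.82%.
Change = 5.82% − 7.13% = −1.31 pp.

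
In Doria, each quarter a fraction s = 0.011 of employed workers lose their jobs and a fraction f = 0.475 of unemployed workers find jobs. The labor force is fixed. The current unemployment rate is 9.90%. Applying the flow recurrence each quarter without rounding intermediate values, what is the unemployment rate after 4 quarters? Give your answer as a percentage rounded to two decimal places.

Unemployment rate after four quarters ≈ 2.80%.

With a fixed labor force, u_{t+1} = u_t + s·(1−u_t) − f·u_t = u_t·(1−s−f) + s.
Here 1−s−f = 0.514 and s = 0.011.
u_1 = 0.099000 × 0.514 + 0.011 = 0.061886.
u_2 = 0.061886 × 0.514 + 0.011 = 0.042809.
u_3 = 0.042809 × 0.514 + 0.011 = 0.033004.
u_4 = 0.033004 × 0.514 + 0.011 = 0.027964.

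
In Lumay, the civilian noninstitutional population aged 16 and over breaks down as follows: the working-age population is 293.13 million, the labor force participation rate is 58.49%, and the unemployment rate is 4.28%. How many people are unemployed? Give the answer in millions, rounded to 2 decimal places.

About 7.34 million are unemployed.

Labor force = 0.5849 × 293.13 = 171.45 million.
Unemployed = 0.0428 × 171.45 ≈ 7.34 million.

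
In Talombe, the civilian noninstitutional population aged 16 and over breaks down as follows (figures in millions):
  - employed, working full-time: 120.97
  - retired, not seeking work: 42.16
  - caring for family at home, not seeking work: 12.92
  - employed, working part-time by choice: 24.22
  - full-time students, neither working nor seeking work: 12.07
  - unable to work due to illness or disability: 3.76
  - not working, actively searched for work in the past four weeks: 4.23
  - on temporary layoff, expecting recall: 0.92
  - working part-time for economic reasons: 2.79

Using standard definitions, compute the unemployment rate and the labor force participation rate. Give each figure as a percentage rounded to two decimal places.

Unemployment rate ≈ 3.36%; labor force participation rate ≈ 68.35%.

Employed = 120.97 + 24.22 + 2.79 = 147.98 million (anyone who worked, including part-time for economic reasons, counts as employed).
Unemployed = 4.23 + 0.92 = 5.15 million (jobless and actively searching, or on temporary layoff).
Labor force = 147.98 + 5.15 = 153.13 million.
Not in labor force = 42.16 + 12.92 + 12.07 + 3.76 = 70.91 million (those not working and not actively searching are outside the labor force).
Civilian working-age population = 153.13 + 70.91 = 224.04 million.
Unemployment rate = 5.15 / 153.13 = 3.36%.
Labor force participation rate = 153.13 / 224.04 = 68.35%.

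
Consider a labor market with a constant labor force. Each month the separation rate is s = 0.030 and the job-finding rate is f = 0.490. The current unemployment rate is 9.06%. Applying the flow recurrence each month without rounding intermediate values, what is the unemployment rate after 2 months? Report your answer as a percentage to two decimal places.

With a fixed labor force, u_{t+1} = u_t + s·(1−u_t) − f·u_t = u_t·(1−s−f) + s.
Here 1−s−f = 0.480 and s = 0.030.
u_1 = 0.090600 × 0.480 + 0.030 = 0.073488.
u_2 = 0.073488 × 0.480 + 0.030 = 0.065274.

Unemployment rate after two months ≈ 6.53%.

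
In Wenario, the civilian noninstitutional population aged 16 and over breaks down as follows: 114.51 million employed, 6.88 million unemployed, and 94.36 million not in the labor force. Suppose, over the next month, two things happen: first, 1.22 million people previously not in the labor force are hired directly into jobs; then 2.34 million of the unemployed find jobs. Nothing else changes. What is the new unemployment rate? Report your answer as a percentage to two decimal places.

New unemployment rate ≈ 3.70%.

Initially, labor force = 114.51 + 6.88 = 121.39 million, so u = 6.88/121.39 = 5.67%.
After the first change, employed and labor force both rise by 1.22; unemployed unchanged → E = 115.73, U = 6.88, labor force = 122.61 million.
After the second change, unemployed falls and employed rises by 2.34; labor force unchanged → E = 118.07, U = 4.54, labor force = 122.61 million.
New unemployment rate = 4.54 / 122.61 = 3.70%.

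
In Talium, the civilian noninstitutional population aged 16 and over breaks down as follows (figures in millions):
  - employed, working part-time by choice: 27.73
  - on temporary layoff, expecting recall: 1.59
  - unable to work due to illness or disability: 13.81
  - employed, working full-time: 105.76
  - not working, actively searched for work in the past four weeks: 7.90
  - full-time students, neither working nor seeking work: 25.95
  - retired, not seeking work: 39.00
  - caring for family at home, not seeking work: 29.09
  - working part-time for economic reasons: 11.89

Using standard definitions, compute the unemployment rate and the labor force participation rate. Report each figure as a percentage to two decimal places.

Employed = 27.73 + 105.76 + 11.89 = 145.38 million (anyone who worked, including part-time for economic reasons, counts as employed).
Unemployed = 1.59 + 7.90 = 9.49 million (jobless and actively searching, or on temporary layoff).
Labor force = 145.38 + 9.49 = 154.87 million.
Not in labor force = 13.81 + 25.95 + 39.00 + 29.09 = 107.85 million (those not working and not actively searching are outside the labor force).
Civilian working-age population = 154.87 + 107.85 = 262.72 million.
Unemployment rate = 9.49 / 154.87 = 6.13%.
Labor force participation rate = 154.87 / 262.72 = 58.95%.

Unemployment rate ≈ 6.13%; labor force participation rate ≈ 58.95%.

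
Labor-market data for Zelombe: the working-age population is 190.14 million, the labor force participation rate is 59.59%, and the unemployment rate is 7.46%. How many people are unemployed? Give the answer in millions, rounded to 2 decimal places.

Labor force = 0.5959 × 190.14 = 113.30 million.
Unemployed = 0.0746 × 113.30 ≈ 8.45 million.

About 8.45 million are unemployed.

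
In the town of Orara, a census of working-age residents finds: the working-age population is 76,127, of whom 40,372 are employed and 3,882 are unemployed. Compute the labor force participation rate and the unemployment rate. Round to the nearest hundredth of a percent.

Labor force = employed + unemployed = 40,372 + 3,882 = 44,254.
Unemployment rate = 3,882 / 44,254 = 8.77%.
Labor force participation rate = 44,254 / 76,127 = 58.13%.

Labor force participation rate ≈ 58.13%; unemployment rate ≈ 8.77%.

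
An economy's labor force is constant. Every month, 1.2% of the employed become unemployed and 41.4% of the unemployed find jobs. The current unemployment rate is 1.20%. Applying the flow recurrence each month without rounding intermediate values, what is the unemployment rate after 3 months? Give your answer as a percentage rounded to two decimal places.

With a fixed labor force, u_{t+1} = u_t + s·(1−u_t) − f·u_t = u_t·(1−s−f) + s.
Here 1−s−f = 0.574 and s = 0.012.
u_1 = 0.012000 × 0.574 + 0.012 = 0.018888.
u_2 = 0.018888 × 0.574 + 0.012 = 0.022842.
u_3 = 0.022842 × 0.574 + 0.012 = 0.025111.

Unemployment rate after three months ≈ 2.51%.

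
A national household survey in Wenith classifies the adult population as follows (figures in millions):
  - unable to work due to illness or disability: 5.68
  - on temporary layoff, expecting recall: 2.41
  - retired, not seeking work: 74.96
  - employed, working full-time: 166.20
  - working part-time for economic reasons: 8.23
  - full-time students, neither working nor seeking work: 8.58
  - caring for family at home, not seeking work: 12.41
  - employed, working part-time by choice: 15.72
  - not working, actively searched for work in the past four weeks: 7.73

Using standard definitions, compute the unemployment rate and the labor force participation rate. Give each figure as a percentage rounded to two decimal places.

Unemployment rate ≈ 5.06%; labor force participation rate ≈ 66.34%.

Employed = 166.20 + 8.23 + 15.72 = 190.15 million (anyone who worked, including part-time for economic reasons, counts as employed).
Unemployed = 2.41 + 7.73 = 10.14 million (jobless and actively searching, or on temporary layoff).
Labor force = 190.15 + 10.14 = 200.29 million.
Not in labor force = 5.68 + 74.96 + 8.58 + 12.41 = 101.63 million (those not working and not actively searching are outside the labor force).
Civilian working-age population = 200.29 + 101.63 = 301.92 million.
Unemployment rate = 10.14 / 200.29 = 5.06%.
Labor force participation rate = 200.29 / 301.92 = 66.34%.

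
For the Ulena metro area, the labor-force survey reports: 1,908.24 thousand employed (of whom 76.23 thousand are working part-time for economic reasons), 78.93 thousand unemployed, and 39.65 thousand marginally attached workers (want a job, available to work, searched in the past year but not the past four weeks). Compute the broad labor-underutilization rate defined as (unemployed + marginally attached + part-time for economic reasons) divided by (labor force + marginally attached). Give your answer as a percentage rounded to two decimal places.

Broad underutilization rate ≈ 9.61%.

Labor force = 1,908.24 + 78.93 = 1,987.17 thousand.
Numerator = 78.93 + 39.65 + 76.23 = 194.81 thousand.
Denominator = 1,987.17 + 39.65 = 2,026.82 thousand.
Broad rate = 194.81 / 2,026.82 = 9.61%.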